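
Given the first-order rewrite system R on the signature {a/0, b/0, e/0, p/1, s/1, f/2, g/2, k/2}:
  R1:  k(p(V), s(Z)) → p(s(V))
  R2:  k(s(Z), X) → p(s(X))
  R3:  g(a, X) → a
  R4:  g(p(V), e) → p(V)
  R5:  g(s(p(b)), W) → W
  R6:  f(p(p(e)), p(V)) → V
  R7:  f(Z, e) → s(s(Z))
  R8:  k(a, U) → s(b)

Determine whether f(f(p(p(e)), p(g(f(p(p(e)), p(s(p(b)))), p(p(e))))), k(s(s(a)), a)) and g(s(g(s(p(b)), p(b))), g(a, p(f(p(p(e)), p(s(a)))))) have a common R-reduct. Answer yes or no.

no — NF(t₁) = s(a), NF(t₂) = a

Reduce t₁ = f(f(p(p(e)), p(g(f(p(p(e)), p(s(p(b)))), p(p(e))))), k(s(s(a)), a)):
1. f(f(p(p(e)), p(g(f(p(p(e)), p(s(p(b)))), p(p(e))))), k(s(s(a)), a))  →  f(g(f(p(p(e)), p(s(p(b)))), p(p(e))), k(s(s(a)), a))   [R6 at 1]
2. f(g(f(p(p(e)), p(s(p(b)))), p(p(e))), k(s(s(a)), a))  →  f(g(s(p(b)), p(p(e))), k(s(s(a)), a))   [R6 at 1.1]
3. f(g(s(p(b)), p(p(e))), k(s(s(a)), a))  →  f(p(p(e)), k(s(s(a)), a))   [R5 at 1]
4. f(p(p(e)), k(s(s(a)), a))  →  f(p(p(e)), p(s(a)))   [R2 at 2]
5. f(p(p(e)), p(s(a)))  →  s(a)   [R6 at ε]

Reduce t₂ = g(s(g(s(p(b)), p(b))), g(a, p(f(p(p(e)), p(s(a)))))):
1. g(s(g(s(p(b)), p(b))), g(a, p(f(p(p(e)), p(s(a))))))  →  g(s(p(b)), g(a, p(f(p(p(e)), p(s(a))))))   [R5 at 1.1]
2. g(s(p(b)), g(a, p(f(p(p(e)), p(s(a))))))  →  g(a, p(f(p(p(e)), p(s(a)))))   [R5 at ε]
3. g(a, p(f(p(p(e)), p(s(a)))))  →  a   [R3 at ε]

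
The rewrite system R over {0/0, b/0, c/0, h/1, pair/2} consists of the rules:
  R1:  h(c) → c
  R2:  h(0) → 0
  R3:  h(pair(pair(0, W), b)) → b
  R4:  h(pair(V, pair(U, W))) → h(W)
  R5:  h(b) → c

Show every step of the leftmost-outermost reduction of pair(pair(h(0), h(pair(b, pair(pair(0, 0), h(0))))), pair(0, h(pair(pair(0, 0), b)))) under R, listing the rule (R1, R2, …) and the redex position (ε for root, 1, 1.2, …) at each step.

1. pair(pair(h(0), h(pair(b, pair(pair(0, 0), h(0))))), pair(0, h(pair(pair(0, 0), b))))  →  pair(pair(0, h(pair(b, pair(pair(0, 0), h(0))))), pair(0, h(pair(pair(0, 0), b))))   [R2 at 1.1]
2. pair(pair(0, h(pair(b, pair(pair(0, 0), h(0))))), pair(0, h(pair(pair(0, 0), b))))  →  pair(pair(0, h(h(0))), pair(0, h(pair(pair(0, 0), b))))   [R4 at 1.2]
3. pair(pair(0, h(h(0))), pair(0, h(pair(pair(0, 0), b))))  →  pair(pair(0, h(0)), pair(0, h(pair(pair(0, 0), b))))   [R2 at 1.2.1]
4. pair(pair(0, h(0)), pair(0, h(pair(pair(0, 0), b))))  →  pair(pair(0, 0), pair(0, h(pair(pair(0, 0), b))))   [R2 at 1.2]
5. pair(pair(0, 0), pair(0, h(pair(pair(0, 0), b))))  →  pair(pair(0, 0), pair(0, b))   [R3 at 2.2]

pair(pair(0, 0), pair(0, b))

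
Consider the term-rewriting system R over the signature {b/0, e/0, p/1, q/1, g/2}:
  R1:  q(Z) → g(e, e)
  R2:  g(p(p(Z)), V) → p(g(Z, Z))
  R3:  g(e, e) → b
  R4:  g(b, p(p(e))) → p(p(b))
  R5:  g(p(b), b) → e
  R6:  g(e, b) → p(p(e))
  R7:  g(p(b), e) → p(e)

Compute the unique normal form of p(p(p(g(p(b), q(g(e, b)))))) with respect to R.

1. p(p(p(g(p(b), q(g(e, b))))))  →  p(p(p(g(p(b), g(e, e)))))   [R1 at 1.1.1.2]
2. p(p(p(g(p(b), g(e, e)))))  →  p(p(p(g(p(b), b))))   [R3 at 1.1.1.2]
3. p(p(p(g(p(b), b))))  →  p(p(p(e)))   [R5 at 1.1.1]

p(p(p(e)))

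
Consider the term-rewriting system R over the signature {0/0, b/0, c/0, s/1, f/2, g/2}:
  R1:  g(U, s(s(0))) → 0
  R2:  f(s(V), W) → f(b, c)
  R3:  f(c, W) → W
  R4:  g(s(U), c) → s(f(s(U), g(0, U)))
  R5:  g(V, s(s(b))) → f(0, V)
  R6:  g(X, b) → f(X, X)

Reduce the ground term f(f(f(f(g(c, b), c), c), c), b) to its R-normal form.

1. f(f(f(f(g(c, b), c), c), c), b)  →  f(f(f(f(f(c, c), c), c), c), b)   [R6 at 1.1.1.1]
2. f(f(f(f(f(c, c), c), c), c), b)  →  f(f(f(f(c, c), c), c), b)   [R3 at 1.1.1.1]
3. f(f(f(f(c, c), c), c), b)  →  f(f(f(c, c), c), b)   [R3 at 1.1.1]
4. f(f(f(c, c), c), b)  →  f(f(c, c), b)   [R3 at 1.1]
5. f(f(c, c), b)  →  f(c, b)   [R3 at 1]
6. f(c, b)  →  b   [R3 at ε]

b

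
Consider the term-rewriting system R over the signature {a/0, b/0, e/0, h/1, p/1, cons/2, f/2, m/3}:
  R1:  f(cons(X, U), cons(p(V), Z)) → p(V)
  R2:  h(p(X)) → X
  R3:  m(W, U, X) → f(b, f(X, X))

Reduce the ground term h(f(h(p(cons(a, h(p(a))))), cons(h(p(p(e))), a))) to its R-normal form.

1. h(f(h(p(cons(a, h(p(a))))), cons(h(p(p(e))), a)))  →  h(f(cons(a, h(p(a))), cons(h(p(p(e))), a)))   [R2 at 1.1]
2. h(f(cons(a, h(p(a))), cons(h(p(p(e))), a)))  →  h(f(cons(a, a), cons(h(p(p(e))), a)))   [R2 at 1.1.2]
3. h(f(cons(a, a), cons(h(p(p(e))), a)))  →  h(f(cons(a, a), cons(p(e), a)))   [R2 at 1.2.1]
4. h(f(cons(a, a), cons(p(e), a)))  →  h(p(e))   [R1 at 1]
5. h(p(e))  →  e   [R2 at ε]

e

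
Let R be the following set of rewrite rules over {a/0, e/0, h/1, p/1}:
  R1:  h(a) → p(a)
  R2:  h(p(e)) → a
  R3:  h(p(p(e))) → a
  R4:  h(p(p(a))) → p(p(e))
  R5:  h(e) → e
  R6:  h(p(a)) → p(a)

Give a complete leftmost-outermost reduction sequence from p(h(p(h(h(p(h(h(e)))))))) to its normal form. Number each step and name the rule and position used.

p(p(p(e)))

1. p(h(p(h(h(p(h(h(e))))))))  →  p(h(p(h(h(p(h(e)))))))   [R5 at 1.1.1.1.1.1.1]
2. p(h(p(h(h(p(h(e)))))))  →  p(h(p(h(h(p(e))))))   [R5 at 1.1.1.1.1.1]
3. p(h(p(h(h(p(e))))))  →  p(h(p(h(a))))   [R2 at 1.1.1.1]
4. p(h(p(h(a))))  →  p(h(p(p(a))))   [R1 at 1.1.1]
5. p(h(p(p(a))))  →  p(p(p(e)))   [R4 at 1]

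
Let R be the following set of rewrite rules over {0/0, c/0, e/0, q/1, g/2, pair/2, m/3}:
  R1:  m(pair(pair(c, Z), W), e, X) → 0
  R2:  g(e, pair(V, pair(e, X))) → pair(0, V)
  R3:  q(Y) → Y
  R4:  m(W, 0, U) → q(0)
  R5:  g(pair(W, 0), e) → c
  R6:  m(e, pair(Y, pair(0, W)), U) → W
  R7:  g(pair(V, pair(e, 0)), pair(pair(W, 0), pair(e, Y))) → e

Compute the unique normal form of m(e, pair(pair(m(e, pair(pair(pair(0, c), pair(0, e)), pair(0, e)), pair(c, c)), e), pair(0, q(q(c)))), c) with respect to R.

c

1. m(e, pair(pair(m(e, pair(pair(pair(0, c), pair(0, e)), pair(0, e)), pair(c, c)), e), pair(0, q(q(c)))), c)  →  q(q(c))   [R6 at ε]
2. q(q(c))  →  q(c)   [R3 at ε]
3. q(c)  →  c   [R3 at ε]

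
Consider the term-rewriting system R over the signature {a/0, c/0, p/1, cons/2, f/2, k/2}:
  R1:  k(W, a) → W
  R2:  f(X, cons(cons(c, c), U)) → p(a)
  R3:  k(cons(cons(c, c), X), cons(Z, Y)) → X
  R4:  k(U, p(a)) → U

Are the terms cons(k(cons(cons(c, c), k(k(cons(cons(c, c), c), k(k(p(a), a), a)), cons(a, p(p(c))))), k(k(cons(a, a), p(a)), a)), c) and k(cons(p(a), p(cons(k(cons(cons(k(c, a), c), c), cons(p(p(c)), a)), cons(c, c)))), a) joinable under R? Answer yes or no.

no — NF(t₁) = cons(c, c), NF(t₂) = cons(p(a), p(cons(c, cons(c, c))))

Reduce t₁ = cons(k(cons(cons(c, c), k(k(cons(cons(c, c), c), k(k(p(a), a), a)), cons(a, p(p(c))))), k(k(cons(a, a), p(a)), a)), c):
1. cons(k(cons(cons(c, c), k(k(cons(cons(c, c), c), k(k(p(a), a), a)), cons(a, p(p(c))))), k(k(cons(a, a), p(a)), a)), c)  →  cons(k(cons(cons(c, c), k(k(cons(cons(c, c), c), k(p(a), a)), cons(a, p(p(c))))), k(k(cons(a, a), p(a)), a)), c)   [R1 at 1.1.2.1.2]
2. cons(k(cons(cons(c, c), k(k(cons(cons(c, c), c), k(p(a), a)), cons(a, p(p(c))))), k(k(cons(a, a), p(a)), a)), c)  →  cons(k(cons(cons(c, c), k(k(cons(cons(c, c), c), p(a)), cons(a, p(p(c))))), k(k(cons(a, a), p(a)), a)), c)   [R1 at 1.1.2.1.2]
3. cons(k(cons(cons(c, c), k(k(cons(cons(c, c), c), p(a)), cons(a, p(p(c))))), k(k(cons(a, a), p(a)), a)), c)  →  cons(k(cons(cons(c, c), k(cons(cons(c, c), c), cons(a, p(p(c))))), k(k(cons(a, a), p(a)), a)), c)   [R4 at 1.1.2.1]
4. cons(k(cons(cons(c, c), k(cons(cons(c, c), c), cons(a, p(p(c))))), k(k(cons(a, a), p(a)), a)), c)  →  cons(k(cons(cons(c, c), c), k(k(cons(a, a), p(a)), a)), c)   [R3 at 1.1.2]
5. cons(k(cons(cons(c, c), c), k(k(cons(a, a), p(a)), a)), c)  →  cons(k(cons(cons(c, c), c), k(cons(a, a), p(a))), c)   [R1 at 1.2]
6. cons(k(cons(cons(c, c), c), k(cons(a, a), p(a))), c)  →  cons(k(cons(cons(c, c), c), cons(a, a)), c)   [R4 at 1.2]
7. cons(k(cons(cons(c, c), c), cons(a, a)), c)  →  cons(c, c)   [R3 at 1]

Reduce t₂ = k(cons(p(a), p(cons(k(cons(cons(k(c, a), c), c), cons(p(p(c)), a)), cons(c, c)))), a):
1. k(cons(p(a), p(cons(k(cons(cons(k(c, a), c), c), cons(p(p(c)), a)), cons(c, c)))), a)  →  cons(p(a), p(cons(k(cons(cons(k(c, a), c), c), cons(p(p(c)), a)), cons(c, c))))   [R1 at ε]
2. cons(p(a), p(cons(k(cons(cons(k(c, a), c), c), cons(p(p(c)), a)), cons(c, c))))  →  cons(p(a), p(cons(k(cons(cons(c, c), c), cons(p(p(c)), a)), cons(c, c))))   [R1 at 2.1.1.1.1.1]
3. cons(p(a), p(cons(k(cons(cons(c, c), c), cons(p(p(c)), a)), cons(c, c))))  →  cons(p(a), p(cons(c, cons(c, c))))   [R3 at 2.1.1]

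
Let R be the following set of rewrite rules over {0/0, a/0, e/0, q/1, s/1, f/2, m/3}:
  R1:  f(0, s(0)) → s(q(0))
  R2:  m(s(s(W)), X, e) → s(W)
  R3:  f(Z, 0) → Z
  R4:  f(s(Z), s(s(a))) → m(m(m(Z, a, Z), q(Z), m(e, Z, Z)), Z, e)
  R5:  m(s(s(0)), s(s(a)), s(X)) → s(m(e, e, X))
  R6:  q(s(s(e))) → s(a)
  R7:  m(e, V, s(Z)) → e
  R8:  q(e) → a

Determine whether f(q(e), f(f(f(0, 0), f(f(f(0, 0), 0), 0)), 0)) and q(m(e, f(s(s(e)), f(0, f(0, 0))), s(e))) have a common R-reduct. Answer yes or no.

Reduce t₁ = f(q(e), f(f(f(0, 0), f(f(f(0, 0), 0), 0)), 0)):
1. f(q(e), f(f(f(0, 0), f(f(f(0, 0), 0), 0)), 0))  →  f(a, f(f(f(0, 0), f(f(f(0, 0), 0), 0)), 0))   [R8 at 1]
2. f(a, f(f(f(0, 0), f(f(f(0, 0), 0), 0)), 0))  →  f(a, f(f(0, 0), f(f(f(0, 0), 0), 0)))   [R3 at 2]
3. f(a, f(f(0, 0), f(f(f(0, 0), 0), 0)))  →  f(a, f(0, f(f(f(0, 0), 0), 0)))   [R3 at 2.1]
4. f(a, f(0, f(f(f(0, 0), 0), 0)))  →  f(a, f(0, f(f(0, 0), 0)))   [R3 at 2.2]
5. f(a, f(0, f(f(0, 0), 0)))  →  f(a, f(0, f(0, 0)))   [R3 at 2.2]
6. f(a, f(0, f(0, 0)))  →  f(a, f(0, 0))   [R3 at 2.2]
7. f(a, f(0, 0))  →  f(a, 0)   [R3 at 2]
8. f(a, 0)  →  a   [R3 at ε]

Reduce t₂ = q(m(e, f(s(s(e)), f(0, f(0, 0))), s(e))):
1. q(m(e, f(s(s(e)), f(0, f(0, 0))), s(e)))  →  q(e)   [R7 at 1]
2. q(e)  →  a   [R8 at ε]

yes — NF(t₁) = a, NF(t₂) = a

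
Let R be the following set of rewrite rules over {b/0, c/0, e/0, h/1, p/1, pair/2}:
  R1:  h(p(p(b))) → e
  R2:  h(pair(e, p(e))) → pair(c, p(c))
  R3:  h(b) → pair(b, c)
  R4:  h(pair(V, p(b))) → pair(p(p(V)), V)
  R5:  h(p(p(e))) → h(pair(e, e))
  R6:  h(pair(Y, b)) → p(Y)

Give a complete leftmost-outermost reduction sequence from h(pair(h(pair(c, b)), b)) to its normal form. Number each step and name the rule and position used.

p(p(c))

1. h(pair(h(pair(c, b)), b))  →  p(h(pair(c, b)))   [R6 at ε]
2. p(h(pair(c, b)))  →  p(p(c))   [R6 at 1]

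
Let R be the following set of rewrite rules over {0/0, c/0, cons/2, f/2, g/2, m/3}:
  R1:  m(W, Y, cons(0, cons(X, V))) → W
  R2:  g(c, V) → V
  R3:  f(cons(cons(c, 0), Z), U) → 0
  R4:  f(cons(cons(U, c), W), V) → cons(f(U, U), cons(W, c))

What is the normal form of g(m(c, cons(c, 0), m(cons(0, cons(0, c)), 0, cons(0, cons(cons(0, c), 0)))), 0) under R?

1. g(m(c, cons(c, 0), m(cons(0, cons(0, c)), 0, cons(0, cons(cons(0, c), 0)))), 0)  →  g(m(c, cons(c, 0), cons(0, cons(0, c))), 0)   [R1 at 1.3]
2. g(m(c, cons(c, 0), cons(0, cons(0, c))), 0)  →  g(c, 0)   [R1 at 1]
3. g(c, 0)  →  0   [R2 at ε]

0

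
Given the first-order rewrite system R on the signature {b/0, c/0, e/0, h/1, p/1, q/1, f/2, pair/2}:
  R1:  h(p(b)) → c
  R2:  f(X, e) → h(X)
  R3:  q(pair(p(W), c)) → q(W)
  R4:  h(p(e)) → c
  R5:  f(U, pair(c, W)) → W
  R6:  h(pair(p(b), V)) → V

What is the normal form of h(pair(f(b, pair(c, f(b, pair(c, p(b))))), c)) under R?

c

1. h(pair(f(b, pair(c, f(b, pair(c, p(b))))), c))  →  h(pair(f(b, pair(c, p(b))), c))   [R5 at 1.1]
2. h(pair(f(b, pair(c, p(b))), c))  →  h(pair(p(b), c))   [R5 at 1.1]
3. h(pair(p(b), c))  →  c   [R6 at ε]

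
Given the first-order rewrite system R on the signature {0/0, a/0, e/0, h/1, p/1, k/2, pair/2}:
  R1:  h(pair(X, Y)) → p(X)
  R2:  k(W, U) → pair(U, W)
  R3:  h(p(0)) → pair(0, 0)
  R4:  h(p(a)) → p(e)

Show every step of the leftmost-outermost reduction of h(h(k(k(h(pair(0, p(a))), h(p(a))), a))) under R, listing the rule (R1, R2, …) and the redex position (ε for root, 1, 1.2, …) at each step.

p(e)

1. h(h(k(k(h(pair(0, p(a))), h(p(a))), a)))  →  h(h(pair(a, k(h(pair(0, p(a))), h(p(a))))))   [R2 at 1.1]
2. h(h(pair(a, k(h(pair(0, p(a))), h(p(a))))))  →  h(p(a))   [R1 at 1]
3. h(p(a))  →  p(e)   [R4 at ε]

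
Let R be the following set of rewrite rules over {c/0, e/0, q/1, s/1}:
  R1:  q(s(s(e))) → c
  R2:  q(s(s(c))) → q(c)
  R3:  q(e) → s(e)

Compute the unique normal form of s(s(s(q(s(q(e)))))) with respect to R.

1. s(s(s(q(s(q(e))))))  →  s(s(s(q(s(s(e))))))   [R3 at 1.1.1.1.1]
2. s(s(s(q(s(s(e))))))  →  s(s(s(c)))   [R1 at 1.1.1]

s(s(s(c)))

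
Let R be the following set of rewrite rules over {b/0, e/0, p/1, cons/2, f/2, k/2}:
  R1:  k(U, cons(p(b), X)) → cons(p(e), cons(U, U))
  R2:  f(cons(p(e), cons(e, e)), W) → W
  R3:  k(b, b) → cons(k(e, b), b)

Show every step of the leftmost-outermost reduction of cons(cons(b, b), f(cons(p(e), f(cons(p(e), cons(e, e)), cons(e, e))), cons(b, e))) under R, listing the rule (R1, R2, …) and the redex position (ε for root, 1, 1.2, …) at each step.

1. cons(cons(b, b), f(cons(p(e), f(cons(p(e), cons(e, e)), cons(e, e))), cons(b, e)))  →  cons(cons(b, b), f(cons(p(e), cons(e, e)), cons(b, e)))   [R2 at 2.1.2]
2. cons(cons(b, b), f(cons(p(e), cons(e, e)), cons(b, e)))  →  cons(cons(b, b), cons(b, e))   [R2 at 2]

cons(cons(b, b), cons(b, e))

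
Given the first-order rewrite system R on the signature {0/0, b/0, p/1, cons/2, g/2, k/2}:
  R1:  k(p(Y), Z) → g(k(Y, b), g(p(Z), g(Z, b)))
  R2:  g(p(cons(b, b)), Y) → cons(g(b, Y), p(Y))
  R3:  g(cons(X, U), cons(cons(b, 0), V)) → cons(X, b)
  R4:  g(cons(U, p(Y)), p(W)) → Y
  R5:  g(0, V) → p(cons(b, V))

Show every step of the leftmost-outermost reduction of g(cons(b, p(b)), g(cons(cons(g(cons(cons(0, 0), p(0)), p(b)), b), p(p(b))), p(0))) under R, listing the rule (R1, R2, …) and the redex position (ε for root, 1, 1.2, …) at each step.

1. g(cons(b, p(b)), g(cons(cons(g(cons(cons(0, 0), p(0)), p(b)), b), p(p(b))), p(0)))  →  g(cons(b, p(b)), p(b))   [R4 at 2]
2. g(cons(b, p(b)), p(b))  →  b   [R4 at ε]

b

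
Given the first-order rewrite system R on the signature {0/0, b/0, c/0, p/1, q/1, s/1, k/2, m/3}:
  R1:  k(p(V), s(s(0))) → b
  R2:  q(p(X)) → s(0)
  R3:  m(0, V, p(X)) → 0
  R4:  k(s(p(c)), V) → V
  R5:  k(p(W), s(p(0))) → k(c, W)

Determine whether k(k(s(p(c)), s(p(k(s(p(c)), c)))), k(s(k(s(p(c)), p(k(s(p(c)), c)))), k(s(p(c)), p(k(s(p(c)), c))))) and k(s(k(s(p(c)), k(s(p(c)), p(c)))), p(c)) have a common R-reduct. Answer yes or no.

yes — NF(t₁) = p(c), NF(t₂) = p(c)

Reduce t₁ = k(k(s(p(c)), s(p(k(s(p(c)), c)))), k(s(k(s(p(c)), p(k(s(p(c)), c)))), k(s(p(c)), p(k(s(p(c)), c))))):
1. k(k(s(p(c)), s(p(k(s(p(c)), c)))), k(s(k(s(p(c)), p(k(s(p(c)), c)))), k(s(p(c)), p(k(s(p(c)), c)))))  →  k(s(p(k(s(p(c)), c))), k(s(k(s(p(c)), p(k(s(p(c)), c)))), k(s(p(c)), p(k(s(p(c)), c)))))   [R4 at 1]
2. k(s(p(k(s(p(c)), c))), k(s(k(s(p(c)), p(k(s(p(c)), c)))), k(s(p(c)), p(k(s(p(c)), c)))))  →  k(s(p(c)), k(s(k(s(p(c)), p(k(s(p(c)), c)))), k(s(p(c)), p(k(s(p(c)), c)))))   [R4 at 1.1.1]
3. k(s(p(c)), k(s(k(s(p(c)), p(k(s(p(c)), c)))), k(s(p(c)), p(k(s(p(c)), c)))))  →  k(s(k(s(p(c)), p(k(s(p(c)), c)))), k(s(p(c)), p(k(s(p(c)), c))))   [R4 at ε]
4. k(s(k(s(p(c)), p(k(s(p(c)), c)))), k(s(p(c)), p(k(s(p(c)), c))))  →  k(s(p(k(s(p(c)), c))), k(s(p(c)), p(k(s(p(c)), c))))   [R4 at 1.1]
5. k(s(p(k(s(p(c)), c))), k(s(p(c)), p(k(s(p(c)), c))))  →  k(s(p(c)), k(s(p(c)), p(k(s(p(c)), c))))   [R4 at 1.1.1]
6. k(s(p(c)), k(s(p(c)), p(k(s(p(c)), c))))  →  k(s(p(c)), p(k(s(p(c)), c)))   [R4 at ε]
7. k(s(p(c)), p(k(s(p(c)), c)))  →  p(k(s(p(c)), c))   [R4 at ε]
8. p(k(s(p(c)), c))  →  p(c)   [R4 at 1]

Reduce t₂ = k(s(k(s(p(c)), k(s(p(c)), p(c)))), p(c)):
1. k(s(k(s(p(c)), k(s(p(c)), p(c)))), p(c))  →  k(s(k(s(p(c)), p(c))), p(c))   [R4 at 1.1]
2. k(s(k(s(p(c)), p(c))), p(c))  →  k(s(p(c)), p(c))   [R4 at 1.1]
3. k(s(p(c)), p(c))  →  p(c)   [R4 at ε]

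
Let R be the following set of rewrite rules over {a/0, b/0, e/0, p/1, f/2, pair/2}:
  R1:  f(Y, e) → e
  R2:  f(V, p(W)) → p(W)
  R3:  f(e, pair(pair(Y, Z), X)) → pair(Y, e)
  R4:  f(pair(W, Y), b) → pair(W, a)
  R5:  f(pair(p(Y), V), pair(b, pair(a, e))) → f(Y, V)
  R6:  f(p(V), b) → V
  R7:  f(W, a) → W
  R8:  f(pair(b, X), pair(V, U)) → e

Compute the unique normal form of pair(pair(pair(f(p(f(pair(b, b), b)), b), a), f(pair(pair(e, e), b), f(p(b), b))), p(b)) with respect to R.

1. pair(pair(pair(f(p(f(pair(b, b), b)), b), a), f(pair(pair(e, e), b), f(p(b), b))), p(b))  →  pair(pair(pair(f(pair(b, b), b), a), f(pair(pair(e, e), b), f(p(b), b))), p(b))   [R6 at 1.1.1]
2. pair(pair(pair(f(pair(b, b), b), a), f(pair(pair(e, e), b), f(p(b), b))), p(b))  →  pair(pair(pair(pair(b, a), a), f(pair(pair(e, e), b), f(p(b), b))), p(b))   [R4 at 1.1.1]
3. pair(pair(pair(pair(b, a), a), f(pair(pair(e, e), b), f(p(b), b))), p(b))  →  pair(pair(pair(pair(b, a), a), f(pair(pair(e, e), b), b)), p(b))   [R6 at 1.2.2]
4. pair(pair(pair(pair(b, a), a), f(pair(pair(e, e), b), b)), p(b))  →  pair(pair(pair(pair(b, a), a), pair(pair(e, e), a)), p(b))   [R4 at 1.2]

pair(pair(pair(pair(b, a), a), pair(pair(e, e), a)), p(b))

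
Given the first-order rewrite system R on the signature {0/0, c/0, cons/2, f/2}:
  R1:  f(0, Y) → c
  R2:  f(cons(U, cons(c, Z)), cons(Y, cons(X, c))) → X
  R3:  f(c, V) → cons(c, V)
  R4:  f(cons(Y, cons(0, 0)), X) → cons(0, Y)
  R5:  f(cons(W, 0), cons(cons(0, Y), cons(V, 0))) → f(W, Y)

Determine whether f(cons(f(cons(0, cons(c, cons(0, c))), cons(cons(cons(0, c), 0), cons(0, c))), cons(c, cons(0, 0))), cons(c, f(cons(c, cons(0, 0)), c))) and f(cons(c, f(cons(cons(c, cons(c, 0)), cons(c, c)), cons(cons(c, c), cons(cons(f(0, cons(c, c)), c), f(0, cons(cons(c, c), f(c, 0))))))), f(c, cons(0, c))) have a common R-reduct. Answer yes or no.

yes — NF(t₁) = 0, NF(t₂) = 0

Reduce t₁ = f(cons(f(cons(0, cons(c, cons(0, c))), cons(cons(cons(0, c), 0), cons(0, c))), cons(c, cons(0, 0))), cons(c, f(cons(c, cons(0, 0)), c))):
1. f(cons(f(cons(0, cons(c, cons(0, c))), cons(cons(cons(0, c), 0), cons(0, c))), cons(c, cons(0, 0))), cons(c, f(cons(c, cons(0, 0)), c)))  →  f(cons(0, cons(c, cons(0, 0))), cons(c, f(cons(c, cons(0, 0)), c)))   [R2 at 1.1]
2. f(cons(0, cons(c, cons(0, 0))), cons(c, f(cons(c, cons(0, 0)), c)))  →  f(cons(0, cons(c, cons(0, 0))), cons(c, cons(0, c)))   [R4 at 2.2]
3. f(cons(0, cons(c, cons(0, 0))), cons(c, cons(0, c)))  →  0   [R2 at ε]

Reduce t₂ = f(cons(c, f(cons(cons(c, cons(c, 0)), cons(c, c)), cons(cons(c, c), cons(cons(f(0, cons(c, c)), c), f(0, cons(cons(c, c), f(c, 0))))))), f(c, cons(0, c))):
1. f(cons(c, f(cons(cons(c, cons(c, 0)), cons(c, c)), cons(cons(c, c), cons(cons(f(0, cons(c, c)), c), f(0, cons(cons(c, c), f(c, 0))))))), f(c, cons(0, c)))  →  f(cons(c, f(cons(cons(c, cons(c, 0)), cons(c, c)), cons(cons(c, c), cons(cons(c, c), f(0, cons(cons(c, c), f(c, 0))))))), f(c, cons(0, c)))   [R1 at 1.2.2.2.1.1]
2. f(cons(c, f(cons(cons(c, cons(c, 0)), cons(c, c)), cons(cons(c, c), cons(cons(c, c), f(0, cons(cons(c, c), f(c, 0))))))), f(c, cons(0, c)))  →  f(cons(c, f(cons(cons(c, cons(c, 0)), cons(c, c)), cons(cons(c, c), cons(cons(c, c), c)))), f(c, cons(0, c)))   [R1 at 1.2.2.2.2]
3. f(cons(c, f(cons(cons(c, cons(c, 0)), cons(c, c)), cons(cons(c, c), cons(cons(c, c), c)))), f(c, cons(0, c)))  →  f(cons(c, cons(c, c)), f(c, cons(0, c)))   [R2 at 1.2]
4. f(cons(c, cons(c, c)), f(c, cons(0, c)))  →  f(cons(c, cons(c, c)), cons(c, cons(0, c)))   [R3 at 2]
5. f(cons(c, cons(c, c)), cons(c, cons(0, c)))  →  0   [R2 at ε]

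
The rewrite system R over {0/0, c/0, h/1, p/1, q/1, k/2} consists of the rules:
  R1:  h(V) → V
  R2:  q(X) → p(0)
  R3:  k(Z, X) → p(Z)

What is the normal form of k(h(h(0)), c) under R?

p(0)

1. k(h(h(0)), c)  →  p(h(h(0)))   [R3 at ε]
2. p(h(h(0)))  →  p(h(0))   [R1 at 1]
3. p(h(0))  →  p(0)   [R1 at 1]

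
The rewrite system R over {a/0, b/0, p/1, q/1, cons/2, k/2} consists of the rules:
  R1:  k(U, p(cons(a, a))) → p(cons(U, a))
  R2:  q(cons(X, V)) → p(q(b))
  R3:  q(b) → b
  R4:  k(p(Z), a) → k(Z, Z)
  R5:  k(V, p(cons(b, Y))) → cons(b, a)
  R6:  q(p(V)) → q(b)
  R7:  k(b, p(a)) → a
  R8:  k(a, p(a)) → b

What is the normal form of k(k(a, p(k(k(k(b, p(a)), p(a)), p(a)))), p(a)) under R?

1. k(k(a, p(k(k(k(b, p(a)), p(a)), p(a)))), p(a))  →  k(k(a, p(k(k(a, p(a)), p(a)))), p(a))   [R7 at 1.2.1.1.1]
2. k(k(a, p(k(k(a, p(a)), p(a)))), p(a))  →  k(k(a, p(k(b, p(a)))), p(a))   [R8 at 1.2.1.1]
3. k(k(a, p(k(b, p(a)))), p(a))  →  k(k(a, p(a)), p(a))   [R7 at 1.2.1]
4. k(k(a, p(a)), p(a))  →  k(b, p(a))   [R8 at 1]
5. k(b, p(a))  →  a   [R7 at ε]

a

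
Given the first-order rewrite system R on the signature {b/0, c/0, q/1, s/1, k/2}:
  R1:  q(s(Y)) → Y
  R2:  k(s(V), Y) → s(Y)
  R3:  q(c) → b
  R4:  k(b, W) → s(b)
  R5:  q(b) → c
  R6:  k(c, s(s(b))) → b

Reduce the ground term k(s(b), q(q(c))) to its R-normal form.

1. k(s(b), q(q(c)))  →  s(q(q(c)))   [R2 at ε]
2. s(q(q(c)))  →  s(q(b))   [R3 at 1.1]
3. s(q(b))  →  s(c)   [R5 at 1]

s(c)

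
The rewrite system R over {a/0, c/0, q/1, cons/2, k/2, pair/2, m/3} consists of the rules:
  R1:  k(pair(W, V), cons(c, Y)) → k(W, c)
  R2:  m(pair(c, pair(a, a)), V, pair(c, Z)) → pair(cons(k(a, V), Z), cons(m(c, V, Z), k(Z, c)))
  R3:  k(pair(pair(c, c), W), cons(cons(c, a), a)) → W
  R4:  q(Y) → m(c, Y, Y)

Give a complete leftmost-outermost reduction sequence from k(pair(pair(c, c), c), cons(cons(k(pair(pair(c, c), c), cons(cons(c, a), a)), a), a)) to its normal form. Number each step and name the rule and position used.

1. k(pair(pair(c, c), c), cons(cons(k(pair(pair(c, c), c), cons(cons(c, a), a)), a), a))  →  k(pair(pair(c, c), c), cons(cons(c, a), a))   [R3 at 2.1.1]
2. k(pair(pair(c, c), c), cons(cons(c, a), a))  →  c   [R3 at ε]

c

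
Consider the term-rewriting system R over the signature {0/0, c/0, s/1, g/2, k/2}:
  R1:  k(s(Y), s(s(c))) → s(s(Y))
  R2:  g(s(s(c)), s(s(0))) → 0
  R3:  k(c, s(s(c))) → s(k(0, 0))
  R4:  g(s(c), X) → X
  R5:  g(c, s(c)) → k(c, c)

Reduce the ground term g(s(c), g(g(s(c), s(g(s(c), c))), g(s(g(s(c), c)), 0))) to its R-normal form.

0

1. g(s(c), g(g(s(c), s(g(s(c), c))), g(s(g(s(c), c)), 0)))  →  g(g(s(c), s(g(s(c), c))), g(s(g(s(c), c)), 0))   [R4 at ε]
2. g(g(s(c), s(g(s(c), c))), g(s(g(s(c), c)), 0))  →  g(s(g(s(c), c)), g(s(g(s(c), c)), 0))   [R4 at 1]
3. g(s(g(s(c), c)), g(s(g(s(c), c)), 0))  →  g(s(c), g(s(g(s(c), c)), 0))   [R4 at 1.1]
4. g(s(c), g(s(g(s(c), c)), 0))  →  g(s(g(s(c), c)), 0)   [R4 at ε]
5. g(s(g(s(c), c)), 0)  →  g(s(c), 0)   [R4 at 1.1]
6. g(s(c), 0)  →  0   [R4 at ε]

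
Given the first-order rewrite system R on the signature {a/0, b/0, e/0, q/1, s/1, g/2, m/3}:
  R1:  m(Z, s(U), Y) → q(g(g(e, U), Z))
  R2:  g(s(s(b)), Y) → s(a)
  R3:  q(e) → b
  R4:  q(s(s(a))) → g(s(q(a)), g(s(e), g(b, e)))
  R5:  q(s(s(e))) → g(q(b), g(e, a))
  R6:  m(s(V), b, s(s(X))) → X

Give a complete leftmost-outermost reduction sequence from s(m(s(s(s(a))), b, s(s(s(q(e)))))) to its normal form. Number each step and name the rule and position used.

1. s(m(s(s(s(a))), b, s(s(s(q(e))))))  →  s(s(q(e)))   [R6 at 1]
2. s(s(q(e)))  →  s(s(b))   [R3 at 1.1]

s(s(b))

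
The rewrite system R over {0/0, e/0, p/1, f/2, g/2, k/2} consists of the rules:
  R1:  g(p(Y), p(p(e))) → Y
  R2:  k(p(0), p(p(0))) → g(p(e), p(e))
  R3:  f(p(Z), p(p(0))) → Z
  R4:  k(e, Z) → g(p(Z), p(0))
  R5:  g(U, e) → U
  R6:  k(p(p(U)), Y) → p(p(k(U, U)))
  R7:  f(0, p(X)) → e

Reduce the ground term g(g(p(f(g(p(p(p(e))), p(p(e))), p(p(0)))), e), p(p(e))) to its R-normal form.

p(e)

1. g(g(p(f(g(p(p(p(e))), p(p(e))), p(p(0)))), e), p(p(e)))  →  g(p(f(g(p(p(p(e))), p(p(e))), p(p(0)))), p(p(e)))   [R5 at 1]
2. g(p(f(g(p(p(p(e))), p(p(e))), p(p(0)))), p(p(e)))  →  f(g(p(p(p(e))), p(p(e))), p(p(0)))   [R1 at ε]
3. f(g(p(p(p(e))), p(p(e))), p(p(0)))  →  f(p(p(e)), p(p(0)))   [R1 at 1]
4. f(p(p(e)), p(p(0)))  →  p(e)   [R3 at ε]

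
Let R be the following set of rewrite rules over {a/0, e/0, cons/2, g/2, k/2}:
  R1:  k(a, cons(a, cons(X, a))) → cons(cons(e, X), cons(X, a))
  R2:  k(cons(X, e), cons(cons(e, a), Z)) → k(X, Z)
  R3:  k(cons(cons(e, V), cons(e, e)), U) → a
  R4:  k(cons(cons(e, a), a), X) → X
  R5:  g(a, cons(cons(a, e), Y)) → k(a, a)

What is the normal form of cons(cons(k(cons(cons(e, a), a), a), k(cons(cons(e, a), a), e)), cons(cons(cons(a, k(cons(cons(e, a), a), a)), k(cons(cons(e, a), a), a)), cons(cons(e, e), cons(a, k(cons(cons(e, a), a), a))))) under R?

1. cons(cons(k(cons(cons(e, a), a), a), k(cons(cons(e, a), a), e)), cons(cons(cons(a, k(cons(cons(e, a), a), a)), k(cons(cons(e, a), a), a)), cons(cons(e, e), cons(a, k(cons(cons(e, a), a), a)))))  →  cons(cons(a, k(cons(cons(e, a), a), e)), cons(cons(cons(a, k(cons(cons(e, a), a), a)), k(cons(cons(e, a), a), a)), cons(cons(e, e), cons(a, k(cons(cons(e, a), a), a)))))   [R4 at 1.1]
2. cons(cons(a, k(cons(cons(e, a), a), e)), cons(cons(cons(a, k(cons(cons(e, a), a), a)), k(cons(cons(e, a), a), a)), cons(cons(e, e), cons(a, k(cons(cons(e, a), a), a)))))  →  cons(cons(a, e), cons(cons(cons(a, k(cons(cons(e, a), a), a)), k(cons(cons(e, a), a), a)), cons(cons(e, e), cons(a, k(cons(cons(e, a), a), a)))))   [R4 at 1.2]
3. cons(cons(a, e), cons(cons(cons(a, k(cons(cons(e, a), a), a)), k(cons(cons(e, a), a), a)), cons(cons(e, e), cons(a, k(cons(cons(e, a), a), a)))))  →  cons(cons(a, e), cons(cons(cons(a, a), k(cons(cons(e, a), a), a)), cons(cons(e, e), cons(a, k(cons(cons(e, a), a), a)))))   [R4 at 2.1.1.2]
4. cons(cons(a, e), cons(cons(cons(a, a), k(cons(cons(e, a), a), a)), cons(cons(e, e), cons(a, k(cons(cons(e, a), a), a)))))  →  cons(cons(a, e), cons(cons(cons(a, a), a), cons(cons(e, e), cons(a, k(cons(cons(e, a), a), a)))))   [R4 at 2.1.2]
5. cons(cons(a, e), cons(cons(cons(a, a), a), cons(cons(e, e), cons(a, k(cons(cons(e, a), a), a)))))  →  cons(cons(a, e), cons(cons(cons(a, a), a), cons(cons(e, e), cons(a, a))))   [R4 at 2.2.2.2]

cons(cons(a, e), cons(cons(cons(a, a), a), cons(cons(e, e), cons(a, a))))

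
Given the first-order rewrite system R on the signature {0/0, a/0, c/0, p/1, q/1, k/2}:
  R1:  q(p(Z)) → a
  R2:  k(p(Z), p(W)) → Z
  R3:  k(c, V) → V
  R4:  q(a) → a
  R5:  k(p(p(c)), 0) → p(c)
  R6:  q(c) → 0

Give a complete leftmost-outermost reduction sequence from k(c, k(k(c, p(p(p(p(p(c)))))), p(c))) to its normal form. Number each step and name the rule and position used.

p(p(p(p(c))))

1. k(c, k(k(c, p(p(p(p(p(c)))))), p(c)))  →  k(k(c, p(p(p(p(p(c)))))), p(c))   [R3 at ε]
2. k(k(c, p(p(p(p(p(c)))))), p(c))  →  k(p(p(p(p(p(c))))), p(c))   [R3 at 1]
3. k(p(p(p(p(p(c))))), p(c))  →  p(p(p(p(c))))   [R2 at ε]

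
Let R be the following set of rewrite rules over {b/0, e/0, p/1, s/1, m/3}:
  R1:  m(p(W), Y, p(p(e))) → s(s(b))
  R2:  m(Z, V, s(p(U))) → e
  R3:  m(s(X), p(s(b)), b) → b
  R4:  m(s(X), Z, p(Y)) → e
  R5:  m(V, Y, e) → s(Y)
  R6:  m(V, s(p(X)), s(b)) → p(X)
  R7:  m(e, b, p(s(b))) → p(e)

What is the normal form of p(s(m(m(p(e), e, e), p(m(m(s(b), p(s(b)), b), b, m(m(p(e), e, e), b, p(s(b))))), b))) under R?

1. p(s(m(m(p(e), e, e), p(m(m(s(b), p(s(b)), b), b, m(m(p(e), e, e), b, p(s(b))))), b)))  →  p(s(m(s(e), p(m(m(s(b), p(s(b)), b), b, m(m(p(e), e, e), b, p(s(b))))), b)))   [R5 at 1.1.1]
2. p(s(m(s(e), p(m(m(s(b), p(s(b)), b), b, m(m(p(e), e, e), b, p(s(b))))), b)))  →  p(s(m(s(e), p(m(b, b, m(m(p(e), e, e), b, p(s(b))))), b)))   [R3 at 1.1.2.1.1]
3. p(s(m(s(e), p(m(b, b, m(m(p(e), e, e), b, p(s(b))))), b)))  →  p(s(m(s(e), p(m(b, b, m(s(e), b, p(s(b))))), b)))   [R5 at 1.1.2.1.3.1]
4. p(s(m(s(e), p(m(b, b, m(s(e), b, p(s(b))))), b)))  →  p(s(m(s(e), p(m(b, b, e)), b)))   [R4 at 1.1.2.1.3]
5. p(s(m(s(e), p(m(b, b, e)), b)))  →  p(s(m(s(e), p(s(b)), b)))   [R5 at 1.1.2.1]
6. p(s(m(s(e), p(s(b)), b)))  →  p(s(b))   [R3 at 1.1]

p(s(b))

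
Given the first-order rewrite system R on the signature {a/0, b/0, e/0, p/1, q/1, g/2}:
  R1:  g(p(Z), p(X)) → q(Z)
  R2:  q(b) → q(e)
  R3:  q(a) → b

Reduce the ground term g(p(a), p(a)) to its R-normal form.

b

1. g(p(a), p(a))  →  q(a)   [R1 at ε]
2. q(a)  →  b   [R3 at ε]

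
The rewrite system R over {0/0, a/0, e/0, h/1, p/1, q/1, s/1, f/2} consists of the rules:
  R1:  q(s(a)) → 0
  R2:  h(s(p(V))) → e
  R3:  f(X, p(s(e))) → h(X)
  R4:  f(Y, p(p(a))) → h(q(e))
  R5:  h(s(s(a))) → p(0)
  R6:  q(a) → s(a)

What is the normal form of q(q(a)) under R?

0

1. q(q(a))  →  q(s(a))   [R6 at 1]
2. q(s(a))  →  0   [R1 at ε]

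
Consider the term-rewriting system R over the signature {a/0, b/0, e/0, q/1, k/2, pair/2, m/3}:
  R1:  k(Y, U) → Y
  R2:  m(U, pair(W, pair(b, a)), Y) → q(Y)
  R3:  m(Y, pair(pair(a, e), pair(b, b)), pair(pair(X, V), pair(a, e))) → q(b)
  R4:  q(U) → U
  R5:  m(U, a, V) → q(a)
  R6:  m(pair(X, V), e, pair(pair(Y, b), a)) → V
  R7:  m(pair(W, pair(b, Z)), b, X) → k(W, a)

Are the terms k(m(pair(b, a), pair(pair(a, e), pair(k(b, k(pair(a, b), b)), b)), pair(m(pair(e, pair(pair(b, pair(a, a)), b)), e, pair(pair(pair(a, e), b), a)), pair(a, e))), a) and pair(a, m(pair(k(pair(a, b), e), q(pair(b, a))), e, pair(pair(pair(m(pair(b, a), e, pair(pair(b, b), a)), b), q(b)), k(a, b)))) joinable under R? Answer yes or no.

Reduce t₁ = k(m(pair(b, a), pair(pair(a, e), pair(k(b, k(pair(a, b), b)), b)), pair(m(pair(e, pair(pair(b, pair(a, a)), b)), e, pair(pair(pair(a, e), b), a)), pair(a, e))), a):
1. k(m(pair(b, a), pair(pair(a, e), pair(k(b, k(pair(a, b), b)), b)), pair(m(pair(e, pair(pair(b, pair(a, a)), b)), e, pair(pair(pair(a, e), b), a)), pair(a, e))), a)  →  m(pair(b, a), pair(pair(a, e), pair(k(b, k(pair(a, b), b)), b)), pair(m(pair(e, pair(pair(b, pair(a, a)), b)), e, pair(pair(pair(a, e), b), a)), pair(a, e)))   [R1 at ε]
2. m(pair(b, a), pair(pair(a, e), pair(k(b, k(pair(a, b), b)), b)), pair(m(pair(e, pair(pair(b, pair(a, a)), b)), e, pair(pair(pair(a, e), b), a)), pair(a, e)))  →  m(pair(b, a), pair(pair(a, e), pair(b, b)), pair(m(pair(e, pair(pair(b, pair(a, a)), b)), e, pair(pair(pair(a, e), b), a)), pair(a, e)))   [R1 at 2.2.1]
3. m(pair(b, a), pair(pair(a, e), pair(b, b)), pair(m(pair(e, pair(pair(b, pair(a, a)), b)), e, pair(pair(pair(a, e), b), a)), pair(a, e)))  →  m(pair(b, a), pair(pair(a, e), pair(b, b)), pair(pair(pair(b, pair(a, a)), b), pair(a, e)))   [R6 at 3.1]
4. m(pair(b, a), pair(pair(a, e), pair(b, b)), pair(pair(pair(b, pair(a, a)), b), pair(a, e)))  →  q(b)   [R3 at ε]
5. q(b)  →  b   [R4 at ε]

Reduce t₂ = pair(a, m(pair(k(pair(a, b), e), q(pair(b, a))), e, pair(pair(pair(m(pair(b, a), e, pair(pair(b, b), a)), b), q(b)), k(a, b)))):
1. pair(a, m(pair(k(pair(a, b), e), q(pair(b, a))), e, pair(pair(pair(m(pair(b, a), e, pair(pair(b, b), a)), b), q(b)), k(a, b))))  →  pair(a, m(pair(pair(a, b), q(pair(b, a))), e, pair(pair(pair(m(pair(b, a), e, pair(pair(b, b), a)), b), q(b)), k(a, b))))   [R1 at 2.1.1]
2. pair(a, m(pair(pair(a, b), q(pair(b, a))), e, pair(pair(pair(m(pair(b, a), e, pair(pair(b, b), a)), b), q(b)), k(a, b))))  →  pair(a, m(pair(pair(a, b), pair(b, a)), e, pair(pair(pair(m(pair(b, a), e, pair(pair(b, b), a)), b), q(b)), k(a, b))))   [R4 at 2.1.2]
3. pair(a, m(pair(pair(a, b), pair(b, a)), e, pair(pair(pair(m(pair(b, a), e, pair(pair(b, b), a)), b), q(b)), k(a, b))))  →  pair(a, m(pair(pair(a, b), pair(b, a)), e, pair(pair(pair(a, b), q(b)), k(a, b))))   [R6 at 2.3.1.1.1]
4. pair(a, m(pair(pair(a, b), pair(b, a)), e, pair(pair(pair(a, b), q(b)), k(a, b))))  →  pair(a, m(pair(pair(a, b), pair(b, a)), e, pair(pair(pair(a, b), b), k(a, b))))   [R4 at 2.3.1.2]
5. pair(a, m(pair(pair(a, b), pair(b, a)), e, pair(pair(pair(a, b), b), k(a, b))))  →  pair(a, m(pair(pair(a, b), pair(b, a)), e, pair(pair(pair(a, b), b), a)))   [R1 at 2.3.2]
6. pair(a, m(pair(pair(a, b), pair(b, a)), e, pair(pair(pair(a, b), b), a)))  →  pair(a, pair(b, a))   [R6 at 2]

no — NF(t₁) = b, NF(t₂) = pair(a, pair(b, a))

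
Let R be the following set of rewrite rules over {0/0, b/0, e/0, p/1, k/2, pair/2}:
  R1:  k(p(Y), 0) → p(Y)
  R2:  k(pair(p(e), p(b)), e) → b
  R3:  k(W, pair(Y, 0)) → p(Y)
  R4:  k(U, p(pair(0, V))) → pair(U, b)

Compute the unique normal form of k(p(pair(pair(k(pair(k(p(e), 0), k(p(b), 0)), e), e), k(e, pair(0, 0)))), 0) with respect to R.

p(pair(pair(b, e), p(0)))

1. k(p(pair(pair(k(pair(k(p(e), 0), k(p(b), 0)), e), e), k(e, pair(0, 0)))), 0)  →  p(pair(pair(k(pair(k(p(e), 0), k(p(b), 0)), e), e), k(e, pair(0, 0))))   [R1 at ε]
2. p(pair(pair(k(pair(k(p(e), 0), k(p(b), 0)), e), e), k(e, pair(0, 0))))  →  p(pair(pair(k(pair(p(e), k(p(b), 0)), e), e), k(e, pair(0, 0))))   [R1 at 1.1.1.1.1]
3. p(pair(pair(k(pair(p(e), k(p(b), 0)), e), e), k(e, pair(0, 0))))  →  p(pair(pair(k(pair(p(e), p(b)), e), e), k(e, pair(0, 0))))   [R1 at 1.1.1.1.2]
4. p(pair(pair(k(pair(p(e), p(b)), e), e), k(e, pair(0, 0))))  →  p(pair(pair(b, e), k(e, pair(0, 0))))   [R2 at 1.1.1]
5. p(pair(pair(b, e), k(e, pair(0, 0))))  →  p(pair(pair(b, e), p(0)))   [R3 at 1.2]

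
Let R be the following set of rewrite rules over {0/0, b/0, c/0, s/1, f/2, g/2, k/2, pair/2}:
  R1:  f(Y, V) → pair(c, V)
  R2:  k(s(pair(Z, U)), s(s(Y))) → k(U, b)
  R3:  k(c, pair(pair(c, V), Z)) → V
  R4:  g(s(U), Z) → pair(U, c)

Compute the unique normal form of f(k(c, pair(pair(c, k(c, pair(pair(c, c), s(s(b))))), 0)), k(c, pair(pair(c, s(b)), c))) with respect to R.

1. f(k(c, pair(pair(c, k(c, pair(pair(c, c), s(s(b))))), 0)), k(c, pair(pair(c, s(b)), c)))  →  pair(c, k(c, pair(pair(c, s(b)), c)))   [R1 at ε]
2. pair(c, k(c, pair(pair(c, s(b)), c)))  →  pair(c, s(b))   [R3 at 2]

pair(c, s(b))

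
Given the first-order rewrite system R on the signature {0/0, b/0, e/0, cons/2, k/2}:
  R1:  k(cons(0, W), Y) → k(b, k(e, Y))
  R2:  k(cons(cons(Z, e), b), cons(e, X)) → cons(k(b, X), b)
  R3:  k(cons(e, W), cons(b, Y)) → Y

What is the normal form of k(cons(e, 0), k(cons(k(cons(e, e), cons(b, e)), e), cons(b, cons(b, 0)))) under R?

0

1. k(cons(e, 0), k(cons(k(cons(e, e), cons(b, e)), e), cons(b, cons(b, 0))))  →  k(cons(e, 0), k(cons(e, e), cons(b, cons(b, 0))))   [R3 at 2.1.1]
2. k(cons(e, 0), k(cons(e, e), cons(b, cons(b, 0))))  →  k(cons(e, 0), cons(b, 0))   [R3 at 2]
3. k(cons(e, 0), cons(b, 0))  →  0   [R3 at ε]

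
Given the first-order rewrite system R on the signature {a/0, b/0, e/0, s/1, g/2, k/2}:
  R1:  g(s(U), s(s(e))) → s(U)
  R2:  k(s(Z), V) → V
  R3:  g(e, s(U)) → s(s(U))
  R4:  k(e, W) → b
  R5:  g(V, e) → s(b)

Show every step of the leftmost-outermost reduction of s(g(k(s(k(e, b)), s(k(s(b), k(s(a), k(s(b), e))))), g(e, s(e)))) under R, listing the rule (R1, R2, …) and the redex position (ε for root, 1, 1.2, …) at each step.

1. s(g(k(s(k(e, b)), s(k(s(b), k(s(a), k(s(b), e))))), g(e, s(e))))  →  s(g(s(k(s(b), k(s(a), k(s(b), e)))), g(e, s(e))))   [R2 at 1.1]
2. s(g(s(k(s(b), k(s(a), k(s(b), e)))), g(e, s(e))))  →  s(g(s(k(s(a), k(s(b), e))), g(e, s(e))))   [R2 at 1.1.1]
3. s(g(s(k(s(a), k(s(b), e))), g(e, s(e))))  →  s(g(s(k(s(b), e)), g(e, s(e))))   [R2 at 1.1.1]
4. s(g(s(k(s(b), e)), g(e, s(e))))  →  s(g(s(e), g(e, s(e))))   [R2 at 1.1.1]
5. s(g(s(e), g(e, s(e))))  →  s(g(s(e), s(s(e))))   [R3 at 1.2]
6. s(g(s(e), s(s(e))))  →  s(s(e))   [R1 at 1]

s(s(e))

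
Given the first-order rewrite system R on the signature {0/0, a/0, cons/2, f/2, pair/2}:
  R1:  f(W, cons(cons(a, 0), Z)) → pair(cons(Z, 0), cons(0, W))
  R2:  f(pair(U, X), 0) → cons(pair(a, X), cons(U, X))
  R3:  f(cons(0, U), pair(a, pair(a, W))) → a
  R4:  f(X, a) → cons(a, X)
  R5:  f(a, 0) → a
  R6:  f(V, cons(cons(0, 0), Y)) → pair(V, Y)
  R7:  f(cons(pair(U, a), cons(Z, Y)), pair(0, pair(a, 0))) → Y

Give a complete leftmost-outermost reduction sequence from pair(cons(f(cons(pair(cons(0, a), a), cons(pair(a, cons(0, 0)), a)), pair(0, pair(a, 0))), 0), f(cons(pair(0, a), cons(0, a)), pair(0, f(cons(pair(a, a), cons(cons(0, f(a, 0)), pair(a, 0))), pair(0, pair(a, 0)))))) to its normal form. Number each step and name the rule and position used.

pair(cons(a, 0), a)

1. pair(cons(f(cons(pair(cons(0, a), a), cons(pair(a, cons(0, 0)), a)), pair(0, pair(a, 0))), 0), f(cons(pair(0, a), cons(0, a)), pair(0, f(cons(pair(a, a), cons(cons(0, f(a, 0)), pair(a, 0))), pair(0, pair(a, 0))))))  →  pair(cons(a, 0), f(cons(pair(0, a), cons(0, a)), pair(0, f(cons(pair(a, a), cons(cons(0, f(a, 0)), pair(a, 0))), pair(0, pair(a, 0))))))   [R7 at 1.1]
2. pair(cons(a, 0), f(cons(pair(0, a), cons(0, a)), pair(0, f(cons(pair(a, a), cons(cons(0, f(a, 0)), pair(a, 0))), pair(0, pair(a, 0))))))  →  pair(cons(a, 0), f(cons(pair(0, a), cons(0, a)), pair(0, pair(a, 0))))   [R7 at 2.2.2]
3. pair(cons(a, 0), f(cons(pair(0, a), cons(0, a)), pair(0, pair(a, 0))))  →  pair(cons(a, 0), a)   [R7 at 2]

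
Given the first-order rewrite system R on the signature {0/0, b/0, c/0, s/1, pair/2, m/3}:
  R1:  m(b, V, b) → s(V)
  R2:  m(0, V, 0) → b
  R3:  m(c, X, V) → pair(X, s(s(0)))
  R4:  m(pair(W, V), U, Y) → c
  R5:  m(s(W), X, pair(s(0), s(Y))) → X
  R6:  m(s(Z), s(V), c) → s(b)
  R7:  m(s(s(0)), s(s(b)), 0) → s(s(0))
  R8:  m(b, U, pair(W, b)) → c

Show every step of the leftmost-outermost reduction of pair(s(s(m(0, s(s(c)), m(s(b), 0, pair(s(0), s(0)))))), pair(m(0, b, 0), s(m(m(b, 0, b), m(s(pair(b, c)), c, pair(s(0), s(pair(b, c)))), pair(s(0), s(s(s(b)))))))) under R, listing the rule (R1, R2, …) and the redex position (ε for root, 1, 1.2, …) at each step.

1. pair(s(s(m(0, s(s(c)), m(s(b), 0, pair(s(0), s(0)))))), pair(m(0, b, 0), s(m(m(b, 0, b), m(s(pair(b, c)), c, pair(s(0), s(pair(b, c)))), pair(s(0), s(s(s(b))))))))  →  pair(s(s(m(0, s(s(c)), 0))), pair(m(0, b, 0), s(m(m(b, 0, b), m(s(pair(b, c)), c, pair(s(0), s(pair(b, c)))), pair(s(0), s(s(s(b))))))))   [R5 at 1.1.1.3]
2. pair(s(s(m(0, s(s(c)), 0))), pair(m(0, b, 0), s(m(m(b, 0, b), m(s(pair(b, c)), c, pair(s(0), s(pair(b, c)))), pair(s(0), s(s(s(b))))))))  →  pair(s(s(b)), pair(m(0, b, 0), s(m(m(b, 0, b), m(s(pair(b, c)), c, pair(s(0), s(pair(b, c)))), pair(s(0), s(s(s(b))))))))   [R2 at 1.1.1]
3. pair(s(s(b)), pair(m(0, b, 0), s(m(m(b, 0, b), m(s(pair(b, c)), c, pair(s(0), s(pair(b, c)))), pair(s(0), s(s(s(b))))))))  →  pair(s(s(b)), pair(b, s(m(m(b, 0, b), m(s(pair(b, c)), c, pair(s(0), s(pair(b, c)))), pair(s(0), s(s(s(b))))))))   [R2 at 2.1]
4. pair(s(s(b)), pair(b, s(m(m(b, 0, b), m(s(pair(b, c)), c, pair(s(0), s(pair(b, c)))), pair(s(0), s(s(s(b))))))))  →  pair(s(s(b)), pair(b, s(m(s(0), m(s(pair(b, c)), c, pair(s(0), s(pair(b, c)))), pair(s(0), s(s(s(b))))))))   [R1 at 2.2.1.1]
5. pair(s(s(b)), pair(b, s(m(s(0), m(s(pair(b, c)), c, pair(s(0), s(pair(b, c)))), pair(s(0), s(s(s(b))))))))  →  pair(s(s(b)), pair(b, s(m(s(pair(b, c)), c, pair(s(0), s(pair(b, c)))))))   [R5 at 2.2.1]
6. pair(s(s(b)), pair(b, s(m(s(pair(b, c)), c, pair(s(0), s(pair(b, c)))))))  →  pair(s(s(b)), pair(b, s(c)))   [R5 at 2.2.1]

pair(s(s(b)), pair(b, s(c)))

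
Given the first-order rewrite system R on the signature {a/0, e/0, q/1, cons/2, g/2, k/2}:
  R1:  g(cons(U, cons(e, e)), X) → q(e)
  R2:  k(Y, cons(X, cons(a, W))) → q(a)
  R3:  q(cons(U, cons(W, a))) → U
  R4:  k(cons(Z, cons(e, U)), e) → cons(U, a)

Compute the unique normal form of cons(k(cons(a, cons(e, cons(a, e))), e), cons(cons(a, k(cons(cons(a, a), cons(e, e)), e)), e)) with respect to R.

1. cons(k(cons(a, cons(e, cons(a, e))), e), cons(cons(a, k(cons(cons(a, a), cons(e, e)), e)), e))  →  cons(cons(cons(a, e), a), cons(cons(a, k(cons(cons(a, a), cons(e, e)), e)), e))   [R4 at 1]
2. cons(cons(cons(a, e), a), cons(cons(a, k(cons(cons(a, a), cons(e, e)), e)), e))  →  cons(cons(cons(a, e), a), cons(cons(a, cons(e, a)), e))   [R4 at 2.1.2]

cons(cons(cons(a, e), a), cons(cons(a, cons(e, a)), e))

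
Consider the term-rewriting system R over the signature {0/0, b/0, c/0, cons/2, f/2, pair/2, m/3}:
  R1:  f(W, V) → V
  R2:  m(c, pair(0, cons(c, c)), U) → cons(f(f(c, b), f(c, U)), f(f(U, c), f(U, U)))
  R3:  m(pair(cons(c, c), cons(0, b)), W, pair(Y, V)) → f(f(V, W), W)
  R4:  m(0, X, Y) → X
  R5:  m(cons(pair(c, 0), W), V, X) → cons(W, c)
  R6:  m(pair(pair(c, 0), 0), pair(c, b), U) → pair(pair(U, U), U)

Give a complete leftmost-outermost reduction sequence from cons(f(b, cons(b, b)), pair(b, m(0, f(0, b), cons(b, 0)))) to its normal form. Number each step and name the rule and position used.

1. cons(f(b, cons(b, b)), pair(b, m(0, f(0, b), cons(b, 0))))  →  cons(cons(b, b), pair(b, m(0, f(0, b), cons(b, 0))))   [R1 at 1]
2. cons(cons(b, b), pair(b, m(0, f(0, b), cons(b, 0))))  →  cons(cons(b, b), pair(b, f(0, b)))   [R4 at 2.2]
3. cons(cons(b, b), pair(b, f(0, b)))  →  cons(cons(b, b), pair(b, b))   [R1 at 2.2]

cons(cons(b, b), pair(b, b))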